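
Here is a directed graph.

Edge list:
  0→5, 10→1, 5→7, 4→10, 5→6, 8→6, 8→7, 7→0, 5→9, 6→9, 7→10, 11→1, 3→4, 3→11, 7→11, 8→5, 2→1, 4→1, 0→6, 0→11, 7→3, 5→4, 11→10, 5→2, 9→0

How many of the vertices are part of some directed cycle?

5

A vertex is on a directed cycle iff it belongs to a strongly connected component of size ≥ 2 (or has a self-loop).
The vertices on cycles are {0, 5, 6, 7, 9} — 5 in total.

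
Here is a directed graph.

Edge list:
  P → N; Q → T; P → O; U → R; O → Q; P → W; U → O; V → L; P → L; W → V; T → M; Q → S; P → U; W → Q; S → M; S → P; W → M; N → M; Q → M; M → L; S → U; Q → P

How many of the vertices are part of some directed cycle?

A vertex is on a directed cycle iff it belongs to a strongly connected component of size ≥ 2 (or has a self-loop).
The vertices on cycles are {O, P, Q, S, U, W} — 6 in total.

6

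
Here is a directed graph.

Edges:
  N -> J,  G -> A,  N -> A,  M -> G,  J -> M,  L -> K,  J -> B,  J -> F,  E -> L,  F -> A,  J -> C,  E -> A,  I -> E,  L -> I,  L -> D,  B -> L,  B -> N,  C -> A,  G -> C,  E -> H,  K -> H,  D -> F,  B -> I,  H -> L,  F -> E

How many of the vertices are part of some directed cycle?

A vertex is on a directed cycle iff it belongs to a strongly connected component of size ≥ 2 (or has a self-loop).
The vertices on cycles are {B, D, E, F, H, I, J, K, L, N} — 10 in total.

10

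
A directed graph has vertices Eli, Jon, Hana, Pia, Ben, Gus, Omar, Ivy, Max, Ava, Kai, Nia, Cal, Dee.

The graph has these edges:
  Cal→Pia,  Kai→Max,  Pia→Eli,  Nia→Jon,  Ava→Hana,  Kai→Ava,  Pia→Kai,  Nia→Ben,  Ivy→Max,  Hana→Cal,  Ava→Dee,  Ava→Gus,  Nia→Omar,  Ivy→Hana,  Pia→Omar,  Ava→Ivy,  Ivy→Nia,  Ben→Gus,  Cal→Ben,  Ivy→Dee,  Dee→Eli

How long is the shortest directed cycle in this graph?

5

For each vertex v, BFS finds the shortest path from v back to v.
The shortest such closed walk is Ava → Hana → Cal → Pia → Kai → Ava, length 5.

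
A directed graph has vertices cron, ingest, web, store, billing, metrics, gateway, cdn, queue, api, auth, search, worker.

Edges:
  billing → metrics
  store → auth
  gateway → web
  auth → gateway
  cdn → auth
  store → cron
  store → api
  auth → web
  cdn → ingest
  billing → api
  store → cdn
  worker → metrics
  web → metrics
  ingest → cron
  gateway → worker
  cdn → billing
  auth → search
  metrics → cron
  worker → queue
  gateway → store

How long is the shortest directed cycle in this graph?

For each vertex v, BFS finds the shortest path from v back to v.
The shortest such closed walk is auth → gateway → store → auth, length 3.

3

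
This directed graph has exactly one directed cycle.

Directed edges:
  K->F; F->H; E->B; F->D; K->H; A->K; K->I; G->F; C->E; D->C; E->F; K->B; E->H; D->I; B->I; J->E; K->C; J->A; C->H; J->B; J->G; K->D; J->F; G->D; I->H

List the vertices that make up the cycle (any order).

DFS with gray/black marking from E:
E gray
  F gray
    D gray
      C gray
        H gray
        H black
        C→E: E is gray → back edge
Back edge closes the cycle E → F → D → C → E; its vertices are {C, D, E, F}.

C, D, E, F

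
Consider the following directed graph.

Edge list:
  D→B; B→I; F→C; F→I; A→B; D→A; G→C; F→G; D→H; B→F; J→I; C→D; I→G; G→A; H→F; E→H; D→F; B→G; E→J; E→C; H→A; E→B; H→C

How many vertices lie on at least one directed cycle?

A vertex is on a directed cycle iff it belongs to a strongly connected component of size ≥ 2 (or has a self-loop).
The vertices on cycles are {A, B, C, D, F, G, H, I} — 8 in total.

8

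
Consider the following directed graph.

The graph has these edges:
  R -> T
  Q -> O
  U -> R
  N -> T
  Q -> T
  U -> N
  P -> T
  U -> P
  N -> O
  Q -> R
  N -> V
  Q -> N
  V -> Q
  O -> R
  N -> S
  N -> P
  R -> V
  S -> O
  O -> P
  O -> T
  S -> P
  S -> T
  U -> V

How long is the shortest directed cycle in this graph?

For each vertex v, BFS finds the shortest path from v back to v.
The shortest such closed walk is N → V → Q → N, length 3.

3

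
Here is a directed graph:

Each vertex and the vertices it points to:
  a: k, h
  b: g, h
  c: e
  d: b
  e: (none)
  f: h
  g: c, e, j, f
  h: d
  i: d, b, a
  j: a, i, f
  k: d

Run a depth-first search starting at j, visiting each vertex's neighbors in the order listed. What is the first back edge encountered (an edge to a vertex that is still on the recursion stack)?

DFS from j (visiting each vertex's neighbors in the order listed); mark gray on enter, black on exit:
j gray
  a gray
    k gray
      d gray
        b gray
          g gray
            c gray
              e gray
              e black
            c black
            g→e: e black — skip
            g→j: j is gray → back edge
First back edge: g → j.

g->j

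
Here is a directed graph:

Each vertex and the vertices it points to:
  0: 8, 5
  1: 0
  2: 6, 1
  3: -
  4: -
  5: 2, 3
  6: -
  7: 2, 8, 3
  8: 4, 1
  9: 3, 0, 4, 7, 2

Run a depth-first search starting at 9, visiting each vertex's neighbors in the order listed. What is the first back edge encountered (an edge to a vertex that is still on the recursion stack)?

1→0

DFS from 9 (visiting each vertex's neighbors in the order listed); mark gray on enter, black on exit:
9 gray
  3 gray
  3 black
  0 gray
    8 gray
      4 gray
      4 black
      1 gray
        1→0: 0 is gray → back edge
First back edge: 1 → 0.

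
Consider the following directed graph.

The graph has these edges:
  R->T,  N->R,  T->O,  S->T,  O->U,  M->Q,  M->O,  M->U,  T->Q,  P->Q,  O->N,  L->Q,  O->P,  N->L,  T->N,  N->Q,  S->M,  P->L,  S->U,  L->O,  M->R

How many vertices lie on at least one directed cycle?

6

A vertex is on a directed cycle iff it belongs to a strongly connected component of size ≥ 2 (or has a self-loop).
The vertices on cycles are {L, N, O, P, R, T} — 6 in total.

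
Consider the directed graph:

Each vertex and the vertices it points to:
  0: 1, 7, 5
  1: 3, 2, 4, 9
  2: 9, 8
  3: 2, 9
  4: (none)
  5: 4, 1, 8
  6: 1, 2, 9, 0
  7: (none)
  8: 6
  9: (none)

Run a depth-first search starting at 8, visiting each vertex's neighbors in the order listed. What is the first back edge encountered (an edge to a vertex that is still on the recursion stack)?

2→8

DFS from 8 (visiting each vertex's neighbors in the order listed); mark gray on enter, black on exit:
8 gray
  6 gray
    1 gray
      3 gray
        2 gray
          9 gray
          9 black
          2→8: 8 is gray → back edge
First back edge: 2 → 8.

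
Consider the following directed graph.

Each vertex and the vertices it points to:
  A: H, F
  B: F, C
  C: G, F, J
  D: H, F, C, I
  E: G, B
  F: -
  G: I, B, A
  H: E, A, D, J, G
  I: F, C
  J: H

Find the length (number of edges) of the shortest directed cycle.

For each vertex v, BFS finds the shortest path from v back to v.
The shortest such closed walk is D → H → D, length 2.

2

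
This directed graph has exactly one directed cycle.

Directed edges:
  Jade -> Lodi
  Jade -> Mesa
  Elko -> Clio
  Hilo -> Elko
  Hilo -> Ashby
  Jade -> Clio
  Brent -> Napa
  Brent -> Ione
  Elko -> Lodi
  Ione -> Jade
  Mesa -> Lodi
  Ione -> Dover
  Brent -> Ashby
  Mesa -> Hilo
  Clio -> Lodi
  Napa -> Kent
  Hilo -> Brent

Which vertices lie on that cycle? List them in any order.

Hilo, Ione, Jade, Mesa, Brent

DFS with gray/black marking from Mesa:
Mesa gray
  Hilo gray
    Elko gray
      Clio gray
        Lodi gray
        Lodi black
      Clio black
      Elko→Lodi: Lodi black — skip
    Elko black
    Ashby gray
    Ashby black
    Brent gray
      Ione gray
        Jade gray
          Jade→Clio: Clio black — skip
          Jade→Mesa: Mesa is gray → back edge
Back edge closes the cycle Mesa → Hilo → Brent → Ione → Jade → Mesa; its vertices are {Hilo, Ione, Jade, Mesa, Brent}.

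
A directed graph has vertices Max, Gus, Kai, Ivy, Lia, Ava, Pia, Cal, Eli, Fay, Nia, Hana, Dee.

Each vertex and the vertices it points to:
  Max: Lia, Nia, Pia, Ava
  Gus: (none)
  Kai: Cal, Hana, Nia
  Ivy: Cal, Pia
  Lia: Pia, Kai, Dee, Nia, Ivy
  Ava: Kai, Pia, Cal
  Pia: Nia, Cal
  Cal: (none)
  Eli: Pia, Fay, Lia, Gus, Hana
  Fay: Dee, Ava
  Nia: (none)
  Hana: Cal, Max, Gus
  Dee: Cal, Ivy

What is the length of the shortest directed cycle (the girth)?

4

For each vertex v, BFS finds the shortest path from v back to v.
The shortest such closed walk is Hana → Max → Lia → Kai → Hana, length 4.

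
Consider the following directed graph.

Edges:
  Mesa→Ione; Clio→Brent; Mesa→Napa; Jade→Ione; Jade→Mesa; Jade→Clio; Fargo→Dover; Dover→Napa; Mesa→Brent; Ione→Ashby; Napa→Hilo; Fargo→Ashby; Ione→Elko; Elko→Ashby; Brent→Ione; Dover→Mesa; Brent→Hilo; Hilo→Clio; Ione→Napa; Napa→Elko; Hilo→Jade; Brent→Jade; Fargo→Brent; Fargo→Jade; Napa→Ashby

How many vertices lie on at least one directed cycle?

A vertex is on a directed cycle iff it belongs to a strongly connected component of size ≥ 2 (or has a self-loop).
The vertices on cycles are {Clio, Hilo, Ione, Jade, Mesa, Napa, Brent} — 7 in total.

7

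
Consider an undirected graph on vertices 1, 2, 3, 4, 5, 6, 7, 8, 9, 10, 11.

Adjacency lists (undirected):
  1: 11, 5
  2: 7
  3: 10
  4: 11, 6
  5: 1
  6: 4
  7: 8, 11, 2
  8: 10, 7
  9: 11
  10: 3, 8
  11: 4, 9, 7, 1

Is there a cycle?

No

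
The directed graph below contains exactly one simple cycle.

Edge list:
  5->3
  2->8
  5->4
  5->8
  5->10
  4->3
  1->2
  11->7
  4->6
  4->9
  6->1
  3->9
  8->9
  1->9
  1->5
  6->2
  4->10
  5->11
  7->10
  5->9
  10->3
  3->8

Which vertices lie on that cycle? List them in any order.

DFS with gray/black marking from 5:
5 gray
  11 gray
    7 gray
      10 gray
        3 gray
          8 gray
            9 gray
            9 black
          8 black
          3→9: 9 black — skip
        3 black
      10 black
    7 black
  11 black
  5→8: 8 black — skip
  5→3: 3 black — skip
  5→10: 10 black — skip
  4 gray
    4→10: 10 black — skip
    6 gray
      2 gray
        2→8: 8 black — skip
      2 black
      1 gray
        1→2: 2 black — skip
        1→5: 5 is gray → back edge
Back edge closes the cycle 5 → 4 → 6 → 1 → 5; its vertices are {1, 4, 5, 6}.

1, 4, 5, 6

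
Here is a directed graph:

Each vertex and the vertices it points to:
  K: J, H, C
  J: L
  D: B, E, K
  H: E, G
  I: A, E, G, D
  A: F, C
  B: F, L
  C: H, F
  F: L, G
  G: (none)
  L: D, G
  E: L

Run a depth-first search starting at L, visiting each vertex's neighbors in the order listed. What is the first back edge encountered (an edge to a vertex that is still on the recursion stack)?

DFS from L (visiting each vertex's neighbors in the order listed); mark gray on enter, black on exit:
L gray
  D gray
    B gray
      F gray
        F→L: L is gray → back edge
First back edge: F → L.

F->L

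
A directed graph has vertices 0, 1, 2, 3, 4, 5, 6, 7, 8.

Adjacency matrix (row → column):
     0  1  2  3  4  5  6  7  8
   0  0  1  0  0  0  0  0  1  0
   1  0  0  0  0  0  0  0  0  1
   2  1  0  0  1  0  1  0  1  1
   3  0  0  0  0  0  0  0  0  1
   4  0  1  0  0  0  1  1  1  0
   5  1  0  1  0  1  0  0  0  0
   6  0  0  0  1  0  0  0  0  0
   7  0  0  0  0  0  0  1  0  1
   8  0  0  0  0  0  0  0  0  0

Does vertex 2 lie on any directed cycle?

Yes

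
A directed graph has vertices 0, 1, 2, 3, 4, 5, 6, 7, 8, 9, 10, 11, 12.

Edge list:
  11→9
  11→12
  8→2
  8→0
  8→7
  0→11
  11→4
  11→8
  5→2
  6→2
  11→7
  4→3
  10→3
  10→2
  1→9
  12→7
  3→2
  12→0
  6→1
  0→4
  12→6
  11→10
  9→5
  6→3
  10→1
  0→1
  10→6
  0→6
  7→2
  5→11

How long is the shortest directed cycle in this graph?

3

For each vertex v, BFS finds the shortest path from v back to v.
The shortest such closed walk is 11 → 12 → 0 → 11, length 3.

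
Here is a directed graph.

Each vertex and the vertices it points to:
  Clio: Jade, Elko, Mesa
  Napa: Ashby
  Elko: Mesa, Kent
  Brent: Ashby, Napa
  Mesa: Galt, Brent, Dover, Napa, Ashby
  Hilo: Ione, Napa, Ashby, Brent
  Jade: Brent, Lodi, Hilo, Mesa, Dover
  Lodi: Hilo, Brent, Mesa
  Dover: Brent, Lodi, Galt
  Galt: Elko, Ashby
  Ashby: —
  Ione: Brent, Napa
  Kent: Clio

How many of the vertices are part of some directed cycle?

8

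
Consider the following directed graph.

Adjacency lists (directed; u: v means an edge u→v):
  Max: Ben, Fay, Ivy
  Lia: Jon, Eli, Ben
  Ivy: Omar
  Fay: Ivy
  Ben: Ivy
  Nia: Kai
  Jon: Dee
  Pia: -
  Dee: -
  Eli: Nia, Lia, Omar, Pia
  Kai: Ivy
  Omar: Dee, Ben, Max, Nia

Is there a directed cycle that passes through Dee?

No

Dee lies on a cycle iff there is a path from Dee back to itself.
Exploring from Dee, it never reaches itself; equivalently, its strongly connected component is a singleton.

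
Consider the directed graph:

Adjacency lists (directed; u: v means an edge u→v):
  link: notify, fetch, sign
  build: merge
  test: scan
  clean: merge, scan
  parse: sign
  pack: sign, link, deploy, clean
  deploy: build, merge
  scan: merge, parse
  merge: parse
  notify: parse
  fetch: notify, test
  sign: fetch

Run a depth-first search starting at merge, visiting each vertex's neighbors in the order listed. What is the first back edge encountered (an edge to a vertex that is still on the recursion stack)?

DFS from merge (visiting each vertex's neighbors in the order listed); mark gray on enter, black on exit:
merge gray
  parse gray
    sign gray
      fetch gray
        notify gray
          notify→parse: parse is gray → back edge
First back edge: notify → parse.

notify→parse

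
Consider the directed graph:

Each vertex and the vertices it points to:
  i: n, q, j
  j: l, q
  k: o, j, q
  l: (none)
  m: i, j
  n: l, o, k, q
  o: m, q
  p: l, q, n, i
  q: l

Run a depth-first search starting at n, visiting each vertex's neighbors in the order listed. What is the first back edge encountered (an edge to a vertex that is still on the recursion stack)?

DFS from n (visiting each vertex's neighbors in the order listed); mark gray on enter, black on exit:
n gray
  l gray
  l black
  o gray
    m gray
      i gray
        i→n: n is gray → back edge
First back edge: i → n.

i->n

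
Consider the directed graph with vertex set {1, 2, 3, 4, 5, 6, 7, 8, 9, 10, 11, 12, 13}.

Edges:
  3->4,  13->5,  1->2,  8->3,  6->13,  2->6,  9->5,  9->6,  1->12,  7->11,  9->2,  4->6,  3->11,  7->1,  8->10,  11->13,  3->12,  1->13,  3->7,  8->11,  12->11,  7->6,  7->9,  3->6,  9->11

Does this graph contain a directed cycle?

DFS with white/gray/black marking, starting from 11:
11 gray
  13 gray
    5 gray
    5 black
  13 black
11 black
1 gray
  2 gray
    6 gray
      6→13: 13 black — skip
    6 black
  2 black
  12 gray
    12→11: 11 black — skip
  12 black
  1→13: 13 black — skip
1 black
3 gray
  4 gray
    4→6: 6 black — skip
  4 black
  3→6: 6 black — skip
  7 gray
    9 gray
      9→6: 6 black — skip
      9→5: 5 black — skip
      9→11: 11 black — skip
      9→2: 2 black — skip
    9 black
    7→6: 6 black — skip
    7→1: 1 black — skip
    7→11: 11 black — skip
  7 black
  3→12: 12 black — skip
  3→11: 11 black — skip
3 black
8 gray
  10 gray
  10 black
  8→11: 11 black — skip
  8→3: 3 black — skip
8 black
Every edge goes to a white or black vertex — no back edge, so the graph is acyclic.

No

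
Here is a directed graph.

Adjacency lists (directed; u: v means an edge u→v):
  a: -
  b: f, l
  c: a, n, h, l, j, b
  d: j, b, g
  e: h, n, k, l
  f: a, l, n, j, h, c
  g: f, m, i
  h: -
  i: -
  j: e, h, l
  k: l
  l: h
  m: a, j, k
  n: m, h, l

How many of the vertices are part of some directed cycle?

A vertex is on a directed cycle iff it belongs to a strongly connected component of size ≥ 2 (or has a self-loop).
The vertices on cycles are {b, c, e, f, j, m, n} — 7 in total.

7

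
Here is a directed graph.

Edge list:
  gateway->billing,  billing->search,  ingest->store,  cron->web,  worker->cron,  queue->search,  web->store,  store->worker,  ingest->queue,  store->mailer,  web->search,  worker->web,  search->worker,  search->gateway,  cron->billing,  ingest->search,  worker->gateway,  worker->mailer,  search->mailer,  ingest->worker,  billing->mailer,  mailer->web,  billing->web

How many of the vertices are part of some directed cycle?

8

A vertex is on a directed cycle iff it belongs to a strongly connected component of size ≥ 2 (or has a self-loop).
The vertices on cycles are {web, cron, store, mailer, search, worker, billing, gateway} — 8 in total.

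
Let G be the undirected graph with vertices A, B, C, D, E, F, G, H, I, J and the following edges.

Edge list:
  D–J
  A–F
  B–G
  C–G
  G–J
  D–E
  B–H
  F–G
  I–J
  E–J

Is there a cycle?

Yes

DFS, tracking each vertex's parent; an edge to a visited non-parent vertex closes a cycle.
Start from G:
visit G (parent –)
  visit C (parent G)
    C–G: parent, skip
  visit J (parent G)
    visit D (parent J)
      D–J: parent, skip
      visit E (parent D)
        E–J: J visited and ≠ parent → cycle
Cycle: J – D – E – J.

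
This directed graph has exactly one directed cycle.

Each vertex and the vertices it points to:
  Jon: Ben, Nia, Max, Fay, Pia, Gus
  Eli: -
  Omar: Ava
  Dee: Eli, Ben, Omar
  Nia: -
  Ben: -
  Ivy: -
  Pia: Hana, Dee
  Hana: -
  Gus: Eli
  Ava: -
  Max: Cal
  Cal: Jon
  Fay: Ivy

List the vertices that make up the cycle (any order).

Cal, Jon, Max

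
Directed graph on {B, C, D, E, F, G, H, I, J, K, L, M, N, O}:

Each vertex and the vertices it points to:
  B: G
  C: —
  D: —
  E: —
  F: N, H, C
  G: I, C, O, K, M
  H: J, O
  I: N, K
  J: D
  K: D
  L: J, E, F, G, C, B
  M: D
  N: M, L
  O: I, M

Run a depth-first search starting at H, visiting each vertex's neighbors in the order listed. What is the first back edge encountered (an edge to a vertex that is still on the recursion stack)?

DFS from H (visiting each vertex's neighbors in the order listed); mark gray on enter, black on exit:
H gray
  J gray
    D gray
    D black
  J black
  O gray
    I gray
      N gray
        M gray
          M→D: D black — skip
        M black
        L gray
          L→J: J black — skip
          E gray
          E black
          F gray
            F→N: N is gray → back edge
First back edge: F → N.

F→N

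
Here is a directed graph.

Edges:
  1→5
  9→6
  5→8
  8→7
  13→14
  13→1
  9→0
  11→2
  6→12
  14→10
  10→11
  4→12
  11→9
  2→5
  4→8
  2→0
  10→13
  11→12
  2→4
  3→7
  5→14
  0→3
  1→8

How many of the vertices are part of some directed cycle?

A vertex is on a directed cycle iff it belongs to a strongly connected component of size ≥ 2 (or has a self-loop).
The vertices on cycles are {1, 2, 5, 10, 11, 13, 14} — 7 in total.

7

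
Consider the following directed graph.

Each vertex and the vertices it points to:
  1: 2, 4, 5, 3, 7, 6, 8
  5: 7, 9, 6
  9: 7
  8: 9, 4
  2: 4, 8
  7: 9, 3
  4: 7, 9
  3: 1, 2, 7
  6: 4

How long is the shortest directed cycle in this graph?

2

For each vertex v, BFS finds the shortest path from v back to v.
The shortest such closed walk is 1 → 3 → 1, length 2.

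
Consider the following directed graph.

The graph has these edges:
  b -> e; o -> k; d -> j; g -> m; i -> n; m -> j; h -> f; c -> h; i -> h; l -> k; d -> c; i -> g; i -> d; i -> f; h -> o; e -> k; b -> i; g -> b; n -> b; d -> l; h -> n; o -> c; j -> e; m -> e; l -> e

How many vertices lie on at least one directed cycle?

A vertex is on a directed cycle iff it belongs to a strongly connected component of size ≥ 2 (or has a self-loop).
The vertices on cycles are {b, c, d, g, h, i, n, o} — 8 in total.

8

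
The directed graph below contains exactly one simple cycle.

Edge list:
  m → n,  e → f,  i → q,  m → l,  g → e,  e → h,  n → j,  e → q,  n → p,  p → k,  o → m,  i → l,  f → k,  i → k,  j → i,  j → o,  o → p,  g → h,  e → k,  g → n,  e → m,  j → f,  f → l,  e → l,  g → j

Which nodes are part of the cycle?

j, m, n, o

DFS with gray/black marking from j:
j gray
  f gray
    l gray
    l black
    k gray
    k black
  f black
  o gray
    p gray
      p→k: k black — skip
    p black
    m gray
      m→l: l black — skip
      n gray
        n→j: j is gray → back edge
Back edge closes the cycle j → o → m → n → j; its vertices are {j, m, n, o}.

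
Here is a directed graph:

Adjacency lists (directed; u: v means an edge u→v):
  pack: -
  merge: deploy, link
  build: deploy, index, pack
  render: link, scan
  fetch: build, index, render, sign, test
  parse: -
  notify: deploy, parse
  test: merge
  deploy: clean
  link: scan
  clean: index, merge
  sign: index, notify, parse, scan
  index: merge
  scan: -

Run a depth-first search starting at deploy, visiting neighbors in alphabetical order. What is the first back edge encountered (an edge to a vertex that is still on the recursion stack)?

merge→deploy

DFS from deploy (visiting neighbors in alphabetical order); mark gray on enter, black on exit:
deploy gray
  clean gray
    index gray
      merge gray
        merge→deploy: deploy is gray → back edge
First back edge: merge → deploy.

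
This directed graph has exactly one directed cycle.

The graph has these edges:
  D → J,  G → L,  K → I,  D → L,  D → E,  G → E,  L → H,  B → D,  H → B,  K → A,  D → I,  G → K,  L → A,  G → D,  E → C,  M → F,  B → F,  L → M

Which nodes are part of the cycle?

B, D, H, L

DFS with gray/black marking from D:
D gray
  E gray
    C gray
    C black
  E black
  I gray
  I black
  J gray
  J black
  L gray
    H gray
      B gray
        B→D: D is gray → back edge
Back edge closes the cycle D → L → H → B → D; its vertices are {B, D, H, L}.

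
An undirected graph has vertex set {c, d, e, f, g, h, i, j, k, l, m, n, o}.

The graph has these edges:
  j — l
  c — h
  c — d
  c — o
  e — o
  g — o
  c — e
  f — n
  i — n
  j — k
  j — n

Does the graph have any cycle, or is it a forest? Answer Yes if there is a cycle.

Yes

DFS, tracking each vertex's parent; an edge to a visited non-parent vertex closes a cycle.
Start from d:
visit d (parent –)
  visit c (parent d)
    visit h (parent c)
      h–c: parent, skip
    c–d: parent, skip
    visit e (parent c)
      visit o (parent e)
        o–c: c visited and ≠ parent → cycle
Cycle: c – e – o – c.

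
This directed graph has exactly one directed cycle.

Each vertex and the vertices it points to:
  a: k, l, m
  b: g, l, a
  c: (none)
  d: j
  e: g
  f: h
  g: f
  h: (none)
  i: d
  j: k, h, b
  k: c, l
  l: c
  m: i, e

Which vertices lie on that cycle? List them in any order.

DFS with gray/black marking from b:
b gray
  g gray
    f gray
      h gray
      h black
    f black
  g black
  l gray
    c gray
    c black
  l black
  a gray
    k gray
      k→c: c black — skip
      k→l: l black — skip
    k black
    a→l: l black — skip
    m gray
      i gray
        d gray
          j gray
            j→k: k black — skip
            j→h: h black — skip
            j→b: b is gray → back edge
Back edge closes the cycle b → a → m → i → d → j → b; its vertices are {a, b, d, i, j, m}.

a, b, d, i, j, m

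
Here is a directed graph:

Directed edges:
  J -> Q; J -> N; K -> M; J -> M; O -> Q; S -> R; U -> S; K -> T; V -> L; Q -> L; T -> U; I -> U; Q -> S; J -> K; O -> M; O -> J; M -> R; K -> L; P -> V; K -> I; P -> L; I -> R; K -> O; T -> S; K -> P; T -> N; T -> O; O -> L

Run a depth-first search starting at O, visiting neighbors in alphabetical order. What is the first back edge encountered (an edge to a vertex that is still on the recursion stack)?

K->O

DFS from O (visiting neighbors in alphabetical order); mark gray on enter, black on exit:
O gray
  J gray
    K gray
      I gray
        R gray
        R black
        U gray
          S gray
            S→R: R black — skip
          S black
        U black
      I black
      L gray
      L black
      M gray
        M→R: R black — skip
      M black
      K→O: O is gray → back edge
First back edge: K → O.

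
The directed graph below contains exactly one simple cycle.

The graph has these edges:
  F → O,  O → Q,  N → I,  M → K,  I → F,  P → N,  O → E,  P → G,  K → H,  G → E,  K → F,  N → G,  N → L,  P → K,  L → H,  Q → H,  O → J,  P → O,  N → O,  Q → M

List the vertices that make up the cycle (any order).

F, K, M, O, Q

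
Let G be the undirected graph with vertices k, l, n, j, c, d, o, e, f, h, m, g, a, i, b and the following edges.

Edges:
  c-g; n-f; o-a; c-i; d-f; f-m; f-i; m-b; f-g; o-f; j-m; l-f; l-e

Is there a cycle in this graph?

DFS, tracking each vertex's parent; an edge to a visited non-parent vertex closes a cycle.
Start from d:
visit d (parent –)
  visit f (parent d)
    visit n (parent f)
      n–f: parent, skip
    visit i (parent f)
      visit c (parent i)
        c–i: parent, skip
        visit g (parent c)
          g–c: parent, skip
          g–f: f visited and ≠ parent → cycle
Cycle: f – i – c – g – f.

Yes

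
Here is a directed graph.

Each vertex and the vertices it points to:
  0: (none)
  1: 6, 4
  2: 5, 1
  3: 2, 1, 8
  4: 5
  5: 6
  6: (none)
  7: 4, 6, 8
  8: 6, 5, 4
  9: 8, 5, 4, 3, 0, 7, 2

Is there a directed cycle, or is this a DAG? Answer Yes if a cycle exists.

No

DFS with white/gray/black marking, starting from 6:
6 gray
6 black
0 gray
0 black
1 gray
  1→6: 6 black — skip
  4 gray
    5 gray
      5→6: 6 black — skip
    5 black
  4 black
1 black
2 gray
  2→5: 5 black — skip
  2→1: 1 black — skip
2 black
3 gray
  3→2: 2 black — skip
  3→1: 1 black — skip
  8 gray
    8→6: 6 black — skip
    8→5: 5 black — skip
    8→4: 4 black — skip
  8 black
3 black
7 gray
  7→4: 4 black — skip
  7→6: 6 black — skip
  7→8: 8 black — skip
7 black
9 gray
  9→8: 8 black — skip
  9→5: 5 black — skip
  9→4: 4 black — skip
  9→3: 3 black — skip
  9→0: 0 black — skip
  9→7: 7 black — skip
  9→2: 2 black — skip
9 black
Every edge goes to a white or black vertex — no back edge, so the graph is acyclic.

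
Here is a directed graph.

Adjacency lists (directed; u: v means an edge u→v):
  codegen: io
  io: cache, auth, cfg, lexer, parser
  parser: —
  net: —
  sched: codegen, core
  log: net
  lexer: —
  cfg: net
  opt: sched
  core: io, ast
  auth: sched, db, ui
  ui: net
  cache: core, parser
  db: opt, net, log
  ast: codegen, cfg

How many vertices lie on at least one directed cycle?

A vertex is on a directed cycle iff it belongs to a strongly connected component of size ≥ 2 (or has a self-loop).
The vertices on cycles are {db, io, ast, opt, auth, core, cache, sched, codegen} — 9 in total.

9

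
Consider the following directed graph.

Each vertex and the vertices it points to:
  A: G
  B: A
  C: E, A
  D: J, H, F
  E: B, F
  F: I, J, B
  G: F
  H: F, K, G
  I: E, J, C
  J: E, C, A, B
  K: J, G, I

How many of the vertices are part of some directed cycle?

A vertex is on a directed cycle iff it belongs to a strongly connected component of size ≥ 2 (or has a self-loop).
The vertices on cycles are {A, B, C, E, F, G, I, J} — 8 in total.

8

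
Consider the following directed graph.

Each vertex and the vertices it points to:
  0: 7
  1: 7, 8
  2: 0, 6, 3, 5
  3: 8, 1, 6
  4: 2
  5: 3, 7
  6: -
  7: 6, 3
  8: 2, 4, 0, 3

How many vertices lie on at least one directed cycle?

8

A vertex is on a directed cycle iff it belongs to a strongly connected component of size ≥ 2 (or has a self-loop).
The vertices on cycles are {0, 1, 2, 3, 4, 5, 7, 8} — 8 in total.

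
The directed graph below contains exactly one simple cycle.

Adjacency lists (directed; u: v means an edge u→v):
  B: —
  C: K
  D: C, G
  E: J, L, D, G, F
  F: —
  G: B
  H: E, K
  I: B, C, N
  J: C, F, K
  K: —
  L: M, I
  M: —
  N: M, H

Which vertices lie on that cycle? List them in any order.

E, H, I, L, N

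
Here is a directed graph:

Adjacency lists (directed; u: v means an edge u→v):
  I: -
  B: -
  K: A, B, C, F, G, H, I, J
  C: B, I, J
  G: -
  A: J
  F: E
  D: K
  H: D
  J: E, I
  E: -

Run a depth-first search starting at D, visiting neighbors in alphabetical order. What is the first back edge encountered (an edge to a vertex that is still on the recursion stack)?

DFS from D (visiting neighbors in alphabetical order); mark gray on enter, black on exit:
D gray
  K gray
    A gray
      J gray
        E gray
        E black
        I gray
        I black
      J black
    A black
    B gray
    B black
    C gray
      C→B: B black — skip
      C→I: I black — skip
      C→J: J black — skip
    C black
    F gray
      F→E: E black — skip
    F black
    G gray
    G black
    H gray
      H→D: D is gray → back edge
First back edge: H → D.

H→D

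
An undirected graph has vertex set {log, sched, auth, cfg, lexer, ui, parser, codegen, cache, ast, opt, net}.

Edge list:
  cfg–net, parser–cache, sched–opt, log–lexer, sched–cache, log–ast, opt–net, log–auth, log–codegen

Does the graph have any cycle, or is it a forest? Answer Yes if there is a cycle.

DFS, tracking each vertex's parent; an edge to a visited non-parent vertex closes a cycle.
Start from sched:
visit sched (parent –)
  visit opt (parent sched)
    visit net (parent opt)
      visit cfg (parent net)
        cfg–net: parent, skip
      net–opt: parent, skip
    opt–sched: parent, skip
  visit cache (parent sched)
    cache–sched: parent, skip
    visit parser (parent cache)
      parser–cache: parent, skip
visit log (parent –)
  visit codegen (parent log)
    codegen–log: parent, skip
  visit lexer (parent log)
    lexer–log: parent, skip
  visit ast (parent log)
    ast–log: parent, skip
  visit auth (parent log)
    auth–log: parent, skip
visit ui (parent –)
No non-parent visited neighbor found — the graph is a forest.

No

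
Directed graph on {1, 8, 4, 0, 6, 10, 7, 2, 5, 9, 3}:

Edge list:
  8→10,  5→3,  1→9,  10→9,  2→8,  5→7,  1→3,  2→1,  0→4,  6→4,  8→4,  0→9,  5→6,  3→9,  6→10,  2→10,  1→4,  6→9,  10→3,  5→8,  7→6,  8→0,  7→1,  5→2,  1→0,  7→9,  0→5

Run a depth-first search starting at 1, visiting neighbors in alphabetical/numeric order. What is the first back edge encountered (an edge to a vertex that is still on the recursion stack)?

2→1

DFS from 1 (visiting neighbors in alphabetical/numeric order); mark gray on enter, black on exit:
1 gray
  0 gray
    4 gray
    4 black
    5 gray
      2 gray
        2→1: 1 is gray → back edge
First back edge: 2 → 1.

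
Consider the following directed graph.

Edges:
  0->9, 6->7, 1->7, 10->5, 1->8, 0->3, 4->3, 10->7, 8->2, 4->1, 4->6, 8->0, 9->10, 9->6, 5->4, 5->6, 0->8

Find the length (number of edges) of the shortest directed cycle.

For each vertex v, BFS finds the shortest path from v back to v.
The shortest such closed walk is 0 → 8 → 0, length 2.

2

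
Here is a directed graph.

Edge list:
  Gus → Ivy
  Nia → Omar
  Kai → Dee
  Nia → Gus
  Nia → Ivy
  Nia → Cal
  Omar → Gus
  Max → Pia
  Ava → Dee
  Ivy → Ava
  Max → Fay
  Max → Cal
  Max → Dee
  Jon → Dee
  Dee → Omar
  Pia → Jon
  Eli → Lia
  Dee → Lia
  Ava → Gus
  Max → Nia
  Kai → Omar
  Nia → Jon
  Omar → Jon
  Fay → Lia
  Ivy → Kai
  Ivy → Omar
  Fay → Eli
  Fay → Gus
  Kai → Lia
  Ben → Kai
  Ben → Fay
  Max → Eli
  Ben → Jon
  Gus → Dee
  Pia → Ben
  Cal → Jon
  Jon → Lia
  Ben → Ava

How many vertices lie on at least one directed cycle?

A vertex is on a directed cycle iff it belongs to a strongly connected component of size ≥ 2 (or has a self-loop).
The vertices on cycles are {Ava, Dee, Gus, Ivy, Jon, Kai, Omar} — 7 in total.

7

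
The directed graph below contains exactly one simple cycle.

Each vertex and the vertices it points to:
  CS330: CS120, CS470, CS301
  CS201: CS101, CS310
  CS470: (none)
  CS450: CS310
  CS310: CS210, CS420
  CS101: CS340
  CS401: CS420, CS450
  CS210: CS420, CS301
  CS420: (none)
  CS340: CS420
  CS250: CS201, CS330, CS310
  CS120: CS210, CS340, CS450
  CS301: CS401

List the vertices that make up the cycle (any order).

DFS with gray/black marking from CS301:
CS301 gray
  CS401 gray
    CS420 gray
    CS420 black
    CS450 gray
      CS310 gray
        CS210 gray
          CS210→CS420: CS420 black — skip
          CS210→CS301: CS301 is gray → back edge
Back edge closes the cycle CS301 → CS401 → CS450 → CS310 → CS210 → CS301; its vertices are {CS210, CS301, CS310, CS401, CS450}.

CS210, CS301, CS310, CS401, CS450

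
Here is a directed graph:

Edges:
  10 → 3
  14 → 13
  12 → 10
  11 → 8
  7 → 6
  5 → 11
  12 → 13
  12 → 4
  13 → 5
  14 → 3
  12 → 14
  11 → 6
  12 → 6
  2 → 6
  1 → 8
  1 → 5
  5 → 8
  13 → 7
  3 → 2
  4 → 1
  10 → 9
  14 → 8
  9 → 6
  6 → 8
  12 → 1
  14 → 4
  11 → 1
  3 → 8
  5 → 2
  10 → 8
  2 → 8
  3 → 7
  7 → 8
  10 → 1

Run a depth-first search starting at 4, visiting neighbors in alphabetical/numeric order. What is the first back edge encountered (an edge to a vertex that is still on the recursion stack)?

DFS from 4 (visiting neighbors in alphabetical/numeric order); mark gray on enter, black on exit:
4 gray
  1 gray
    5 gray
      2 gray
        6 gray
          8 gray
          8 black
        6 black
        2→8: 8 black — skip
      2 black
      5→8: 8 black — skip
      11 gray
        11→1: 1 is gray → back edge
First back edge: 11 → 1.

11->1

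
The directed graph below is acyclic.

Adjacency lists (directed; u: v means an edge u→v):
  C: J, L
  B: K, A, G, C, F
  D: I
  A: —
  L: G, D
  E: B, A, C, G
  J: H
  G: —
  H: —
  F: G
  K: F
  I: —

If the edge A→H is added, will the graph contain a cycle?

No

Adding A→H creates a cycle iff H can already reach A.
Explore from H: no path reaches A. The graph stays acyclic.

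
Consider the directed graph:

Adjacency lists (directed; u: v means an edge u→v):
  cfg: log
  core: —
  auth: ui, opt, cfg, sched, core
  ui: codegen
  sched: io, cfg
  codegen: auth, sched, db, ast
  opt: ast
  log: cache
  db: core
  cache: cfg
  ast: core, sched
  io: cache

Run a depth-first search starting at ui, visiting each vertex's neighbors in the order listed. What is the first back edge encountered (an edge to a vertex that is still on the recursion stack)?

auth→ui

DFS from ui (visiting each vertex's neighbors in the order listed); mark gray on enter, black on exit:
ui gray
  codegen gray
    auth gray
      auth→ui: ui is gray → back edge
First back edge: auth → ui.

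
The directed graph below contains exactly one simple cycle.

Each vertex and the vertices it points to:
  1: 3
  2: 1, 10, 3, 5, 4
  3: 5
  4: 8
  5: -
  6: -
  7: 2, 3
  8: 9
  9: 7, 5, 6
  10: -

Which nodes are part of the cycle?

DFS with gray/black marking from 9:
9 gray
  7 gray
    2 gray
      1 gray
        3 gray
          5 gray
          5 black
        3 black
      1 black
      10 gray
      10 black
      2→3: 3 black — skip
      2→5: 5 black — skip
      4 gray
        8 gray
          8→9: 9 is gray → back edge
Back edge closes the cycle 9 → 7 → 2 → 4 → 8 → 9; its vertices are {2, 4, 7, 8, 9}.

2, 4, 7, 8, 9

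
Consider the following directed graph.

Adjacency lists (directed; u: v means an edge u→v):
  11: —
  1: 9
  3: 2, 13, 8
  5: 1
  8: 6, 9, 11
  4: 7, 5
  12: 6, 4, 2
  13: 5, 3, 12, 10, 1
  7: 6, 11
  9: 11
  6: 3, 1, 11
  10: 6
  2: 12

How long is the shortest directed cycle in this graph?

2

For each vertex v, BFS finds the shortest path from v back to v.
The shortest such closed walk is 3 → 13 → 3, length 2.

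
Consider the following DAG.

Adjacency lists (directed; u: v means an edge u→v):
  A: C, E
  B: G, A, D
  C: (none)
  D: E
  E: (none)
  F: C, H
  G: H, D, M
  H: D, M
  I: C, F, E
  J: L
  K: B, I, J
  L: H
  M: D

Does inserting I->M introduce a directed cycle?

Adding I→M creates a cycle iff M can already reach I.
Explore from M: no path reaches I. The graph stays acyclic.

No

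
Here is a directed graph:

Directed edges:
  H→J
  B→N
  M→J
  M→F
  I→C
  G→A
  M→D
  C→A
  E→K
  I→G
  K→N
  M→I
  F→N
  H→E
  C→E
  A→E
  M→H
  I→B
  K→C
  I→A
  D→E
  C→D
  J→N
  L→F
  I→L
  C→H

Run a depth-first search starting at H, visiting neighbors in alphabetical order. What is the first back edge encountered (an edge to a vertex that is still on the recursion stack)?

DFS from H (visiting neighbors in alphabetical order); mark gray on enter, black on exit:
H gray
  E gray
    K gray
      C gray
        A gray
          A→E: E is gray → back edge
First back edge: A → E.

A->E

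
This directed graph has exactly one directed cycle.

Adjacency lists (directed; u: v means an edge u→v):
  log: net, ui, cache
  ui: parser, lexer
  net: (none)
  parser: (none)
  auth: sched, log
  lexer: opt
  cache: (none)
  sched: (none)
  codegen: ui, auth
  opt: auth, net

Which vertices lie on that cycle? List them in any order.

ui, log, opt, auth, lexer

DFS with gray/black marking from auth:
auth gray
  sched gray
  sched black
  log gray
    net gray
    net black
    ui gray
      parser gray
      parser black
      lexer gray
        opt gray
          opt→auth: auth is gray → back edge
Back edge closes the cycle auth → log → ui → lexer → opt → auth; its vertices are {ui, log, opt, auth, lexer}.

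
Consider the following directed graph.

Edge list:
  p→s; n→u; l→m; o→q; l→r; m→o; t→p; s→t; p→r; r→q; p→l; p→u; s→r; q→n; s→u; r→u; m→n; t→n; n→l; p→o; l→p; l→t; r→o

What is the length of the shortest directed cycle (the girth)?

2

For each vertex v, BFS finds the shortest path from v back to v.
The shortest such closed walk is l → p → l, length 2.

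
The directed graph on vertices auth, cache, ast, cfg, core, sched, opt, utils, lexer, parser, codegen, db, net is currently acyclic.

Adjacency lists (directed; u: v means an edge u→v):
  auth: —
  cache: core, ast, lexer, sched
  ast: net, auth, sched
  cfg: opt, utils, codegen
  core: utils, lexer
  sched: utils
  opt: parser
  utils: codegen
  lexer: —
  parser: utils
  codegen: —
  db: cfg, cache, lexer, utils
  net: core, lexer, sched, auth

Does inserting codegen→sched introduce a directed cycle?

Adding codegen→sched creates a cycle iff sched can already reach codegen.
Path from sched: sched → utils → codegen.
So sched → … → codegen → sched is a cycle.

Yes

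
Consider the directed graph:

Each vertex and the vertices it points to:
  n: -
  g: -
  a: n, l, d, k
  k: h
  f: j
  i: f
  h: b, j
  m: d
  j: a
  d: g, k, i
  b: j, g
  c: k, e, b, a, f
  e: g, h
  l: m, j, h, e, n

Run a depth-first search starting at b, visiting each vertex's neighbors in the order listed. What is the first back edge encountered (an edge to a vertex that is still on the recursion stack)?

DFS from b (visiting each vertex's neighbors in the order listed); mark gray on enter, black on exit:
b gray
  j gray
    a gray
      n gray
      n black
      l gray
        m gray
          d gray
            g gray
            g black
            k gray
              h gray
                h→b: b is gray → back edge
First back edge: h → b.

h→b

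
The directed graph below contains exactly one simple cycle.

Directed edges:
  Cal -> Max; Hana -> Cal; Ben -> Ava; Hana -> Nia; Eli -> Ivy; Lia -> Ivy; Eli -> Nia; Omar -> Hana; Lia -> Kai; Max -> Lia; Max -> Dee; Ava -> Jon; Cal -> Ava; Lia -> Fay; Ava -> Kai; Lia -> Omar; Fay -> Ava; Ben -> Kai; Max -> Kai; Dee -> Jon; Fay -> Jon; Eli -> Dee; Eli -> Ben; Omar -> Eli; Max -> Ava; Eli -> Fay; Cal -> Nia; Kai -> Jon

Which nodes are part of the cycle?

DFS with gray/black marking from Omar:
Omar gray
  Eli gray
    Nia gray
    Nia black
    Fay gray
      Ava gray
        Jon gray
        Jon black
        Kai gray
          Kai→Jon: Jon black — skip
        Kai black
      Ava black
      Fay→Jon: Jon black — skip
    Fay black
    Ivy gray
    Ivy black
    Dee gray
      Dee→Jon: Jon black — skip
    Dee black
    Ben gray
      Ben→Kai: Kai black — skip
      Ben→Ava: Ava black — skip
    Ben black
  Eli black
  Hana gray
    Hana→Nia: Nia black — skip
    Cal gray
      Max gray
        Max→Ava: Ava black — skip
        Lia gray
          Lia→Ivy: Ivy black — skip
          Lia→Fay: Fay black — skip
          Lia→Omar: Omar is gray → back edge
Back edge closes the cycle Omar → Hana → Cal → Max → Lia → Omar; its vertices are {Cal, Lia, Max, Hana, Omar}.

Cal, Lia, Max, Hana, Omar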